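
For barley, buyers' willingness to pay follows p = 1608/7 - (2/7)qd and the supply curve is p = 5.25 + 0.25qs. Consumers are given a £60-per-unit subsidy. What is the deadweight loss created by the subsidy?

Pre-subsidy: 1608/7 - (2/7)q = 5.25 + 0.25q gives q* = 419 and p* = 110.
With the rebate, buyers effectively pay pb = ps − 60, where ps is the price sellers receive.
On the curves, pb = 1608/7 - (2/7)q and ps = 5.25 + 0.25q; the wedge ps − pb = 60 gives 5.25 + 0.25q − (1608/7 - (2/7)q) = 60, so q' = 531.
Then pb = 1608/7 − (2/7)·531 = 78 and ps = 5.25 + 0.25·531 = 138.
The subsidy expands output by 531 − 419 = 112 past the efficient level; on those units the gap between marginal cost and willingness to pay runs from 0 up to 60.
DWL = ½ × 60 × 112 = 3360.

Deadweight loss = £3360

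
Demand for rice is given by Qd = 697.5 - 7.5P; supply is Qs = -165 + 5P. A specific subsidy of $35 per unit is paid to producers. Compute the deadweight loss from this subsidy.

Deadweight loss = $1837.5

Pre-subsidy: 697.5 - 7.5P = -165 + 5P gives P* = 69, Q* = 180.
With the subsidy, sellers receive Ps = Pb + 35 for each unit, where Pb is the price buyers pay.
Supply in terms of Pb becomes Qs = -165 + 5(Pb + 35) = 10 + 5Pb. Setting this equal to demand: 697.5 - 7.5Pb = 10 + 5Pb, so Pb = 55.
Sellers receive Ps = 55 + 35 = 90; Q' = 697.5 − 7.5·55 = 285.
The subsidy expands output by 285 − 180 = 105 past the efficient level; on those units the gap between marginal cost and willingness to pay runs from 0 up to 35.
DWL = ½ × 35 × 105 = 1837.5.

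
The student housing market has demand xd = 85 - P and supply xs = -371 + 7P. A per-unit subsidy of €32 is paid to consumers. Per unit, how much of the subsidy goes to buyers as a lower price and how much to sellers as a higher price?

Buyers gain €28 per unit; sellers gain €4 per unit

Pre-subsidy: 85 - P = -371 + 7P gives P* = 57, x* = 28.
With the rebate, buyers effectively pay Pb = Ps − 32, where Ps is the price sellers receive.
Demand in terms of Ps becomes xd = 85 − 1(Ps − 32) = 117 - Ps. Setting this equal to supply: 117 - Ps = -371 + 7Ps, so Ps = 61.
Buyers pay Pb = 61 − 32 = 29; x' = -371 + 7·61 = 56.
Buyers' price falls by P* − Pb = 57 − 29 = 28; sellers' price rises by Ps − P* = 61 − 57 = 4.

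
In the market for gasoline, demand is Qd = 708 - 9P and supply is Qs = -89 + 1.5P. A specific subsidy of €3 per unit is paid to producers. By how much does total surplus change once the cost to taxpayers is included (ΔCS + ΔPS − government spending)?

Net change in total surplus = -81/14

Pre-subsidy: 708 - 9P = -89 + 1.5P gives P* = 1594/21, Q* = 174/7.
With the subsidy, sellers receive Ps = Pb + 3 for each unit, where Pb is the price buyers pay.
Supply in terms of Pb becomes Qs = -89 + 1.5(Pb + 3) = -84.5 + 1.5Pb. Setting this equal to demand: 708 - 9Pb = -84.5 + 1.5Pb, so Pb = 1585/21.
Sellers receive Ps = 1585/21 + 3 = 1648/21; Q' = 708 − 9·(1585/21) = 201/7.
ΔCS = ½(174/7 + 201/7)(1594/21 − 1585/21) = 1125/98; ΔPS = ½(174/7 + 201/7)(1648/21 − 1594/21) = 3375/49.
Government spending = 3 × 201/7 = 603/7.
Net change = 1125/98 + 3375/49 − 603/7 = -81/14. The loss equals the DWL triangle ½·3·27/7.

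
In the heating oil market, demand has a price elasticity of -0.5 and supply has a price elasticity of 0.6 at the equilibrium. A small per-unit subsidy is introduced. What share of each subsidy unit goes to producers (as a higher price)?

For a small subsidy around the equilibrium, the benefit split depends on the relative slopes, which at a point are proportional to the elasticities.
Buyer share = εs/(εs + |εd|) = 0.6/(0.6 + 0.5) = 6/11; seller share = |εd|/(εs + |εd|) = 5/11.
So producers capture 5/11 of the subsidy.

Producer share = 5/11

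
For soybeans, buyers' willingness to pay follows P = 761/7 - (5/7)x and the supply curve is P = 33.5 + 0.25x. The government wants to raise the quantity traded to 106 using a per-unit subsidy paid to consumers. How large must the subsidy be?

At x = 106, from the demand curve buyers pay Pb = 761/7 − (5/7)·106 = 33; from the supply curve sellers need Ps = 33.5 + 0.25·106 = 60.
The subsidy must fill the gap: s = Ps − Pb = 60 − 33 = 27.

Required subsidy s = 27 per unit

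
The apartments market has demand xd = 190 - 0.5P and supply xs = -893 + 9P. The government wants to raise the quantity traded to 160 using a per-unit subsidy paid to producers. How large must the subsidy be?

Required subsidy s = 57 per unit

At x = 160, invert demand for the buyer price: Pb = (190 − 160)/0.5 = 60; invert supply for the seller price: Ps = (160 − (-893))/9 = 117.
The subsidy must fill the gap: s = Ps − Pb = 117 − 60 = 57.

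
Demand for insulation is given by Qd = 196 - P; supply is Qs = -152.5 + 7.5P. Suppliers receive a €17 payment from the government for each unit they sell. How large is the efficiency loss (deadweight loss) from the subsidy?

Deadweight loss = €127.5

Pre-subsidy: 196 - P = -152.5 + 7.5P gives P* = 41, Q* = 155.
With the subsidy, sellers receive Ps = Pb + 17 for each unit, where Pb is the price buyers pay.
Supply in terms of Pb becomes Qs = -152.5 + 7.5(Pb + 17) = -25 + 7.5Pb. Setting this equal to demand: 196 - Pb = -25 + 7.5Pb, so Pb = 26.
Sellers receive Ps = 26 + 17 = 43; Q' = 196 − 1·26 = 170.
The subsidy expands output by 170 − 155 = 15 past the efficient level; on those units the gap between marginal cost and willingness to pay runs from 0 up to 17.
DWL = ½ × 17 × 15 = 127.5.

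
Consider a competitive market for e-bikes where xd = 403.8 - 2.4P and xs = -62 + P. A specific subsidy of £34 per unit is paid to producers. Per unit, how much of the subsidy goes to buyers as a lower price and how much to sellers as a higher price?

Buyers gain £10 per unit; sellers gain £24 per unit

Pre-subsidy: 403.8 - 2.4P = -62 + P gives P* = 137, x* = 75.
With the subsidy, sellers receive Ps = Pb + 34 for each unit, where Pb is the price buyers pay.
Supply in terms of Pb becomes xs = -62 + 1(Pb + 34) = -28 + Pb. Setting this equal to demand: 403.8 - 2.4Pb = -28 + Pb, so Pb = 127.
Sellers receive Ps = 127 + 34 = 161; x' = 403.8 − 2.4·127 = 99.
Buyers' price falls by P* − Pb = 137 − 127 = 10; sellers' price rises by Ps − P* = 161 − 137 = 24.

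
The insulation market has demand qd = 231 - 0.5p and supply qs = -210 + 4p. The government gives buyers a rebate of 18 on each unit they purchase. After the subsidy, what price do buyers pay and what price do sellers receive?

Pre-subsidy: 231 - 0.5p = -210 + 4p gives p* = 98, q* = 182.
With the rebate, buyers effectively pay pb = ps − 18, where ps is the price sellers receive.
Demand in terms of ps becomes qd = 231 − 0.5(ps − 18) = 240 - 0.5ps. Setting this equal to supply: 240 - 0.5ps = -210 + 4ps, so ps = 100.
Buyers pay pb = 100 − 18 = 82; q' = -210 + 4·100 = 190.

Buyers pay 82; sellers receive 100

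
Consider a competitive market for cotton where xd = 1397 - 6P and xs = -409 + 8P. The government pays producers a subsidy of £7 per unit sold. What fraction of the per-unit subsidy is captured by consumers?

Pre-subsidy: 1397 - 6P = -409 + 8P gives P* = 129, x* = 623.
With the subsidy, sellers receive Ps = Pb + 7 for each unit, where Pb is the price buyers pay.
Supply in terms of Pb becomes xs = -409 + 8(Pb + 7) = -353 + 8Pb. Setting this equal to demand: 1397 - 6Pb = -353 + 8Pb, so Pb = 125.
Sellers receive Ps = 125 + 7 = 132; x' = 1397 − 6·125 = 647.
Buyers' price falls by P* − Pb = 129 − 125 = 4; sellers' price rises by Ps − P* = 132 − 129 = 3.
So consumers capture 4/7 = 4/7 of each unit of subsidy.

Consumer share = 4/7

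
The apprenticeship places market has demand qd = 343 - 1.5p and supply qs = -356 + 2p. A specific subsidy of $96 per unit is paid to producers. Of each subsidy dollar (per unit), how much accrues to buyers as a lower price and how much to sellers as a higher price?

Pre-subsidy: 343 - 1.5p = -356 + 2p gives p* = 1398/7, q* = 304/7.
With the subsidy, sellers receive ps = pb + 96 for each unit, where pb is the price buyers pay.
Supply in terms of pb becomes qs = -356 + 2(pb + 96) = -164 + 2pb. Setting this equal to demand: 343 - 1.5pb = -164 + 2pb, so pb = 1014/7.
Sellers receive ps = 1014/7 + 96 = 1686/7; q' = 343 − 1.5·(1014/7) = 880/7.
Buyers' price falls by p* − pb = 1398/7 − 1014/7 = 384/7; sellers' price rises by ps − p* = 1686/7 − 1398/7 = 288/7.

Buyers gain 384/7 per unit; sellers gain 288/7 per unit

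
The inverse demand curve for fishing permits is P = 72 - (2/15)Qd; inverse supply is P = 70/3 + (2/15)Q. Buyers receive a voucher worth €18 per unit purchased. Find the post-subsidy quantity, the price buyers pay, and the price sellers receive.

Q' = 250; buyers pay 116/3; sellers receive 170/3

Pre-subsidy: 72 - (2/15)Q = 70/3 + (2/15)Q gives Q* = 182.5 and P* = 143/3.
With the rebate, buyers effectively pay Pb = Ps − 18, where Ps is the price sellers receive.
On the curves, Pb = 72 - (2/15)Q and Ps = 70/3 + (2/15)Q; the wedge Ps − Pb = 18 gives 70/3 + (2/15)Q − (72 - (2/15)Q) = 18, so Q' = 250.
Then Pb = 72 − (2/15)·250 = 116/3 and Ps = 70/3 + (2/15)·250 = 170/3.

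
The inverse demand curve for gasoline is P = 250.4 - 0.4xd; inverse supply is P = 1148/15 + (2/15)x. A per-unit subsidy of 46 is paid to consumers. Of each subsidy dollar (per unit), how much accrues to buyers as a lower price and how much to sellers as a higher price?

Pre-subsidy: 250.4 - 0.4x = 1148/15 + (2/15)x gives x* = 326 and P* = 120.
With the rebate, buyers effectively pay Pb = Ps − 46, where Ps is the price sellers receive.
On the curves, Pb = 250.4 - 0.4x and Ps = 1148/15 + (2/15)x; the wedge Ps − Pb = 46 gives 1148/15 + (2/15)x − (250.4 - 0.4x) = 46, so x' = 412.25.
Then Pb = 250.4 − 0.4·412.25 = 85.5 and Ps = 1148/15 + (2/15)·412.25 = 131.5.
Buyers' price falls by P* − Pb = 120 − 85.5 = 34.5; sellers' price rises by Ps − P* = 131.5 − 120 = 11.5.

Buyers gain 34.5 per unit; sellers gain 11.5 per unit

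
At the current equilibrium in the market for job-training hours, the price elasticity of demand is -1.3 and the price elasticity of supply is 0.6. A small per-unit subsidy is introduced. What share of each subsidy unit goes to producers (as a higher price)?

Producer share = 13/19

For a small subsidy around the equilibrium, the benefit split depends on the relative slopes, which at a point are proportional to the elasticities.
Buyer share = εs/(εs + |εd|) = 0.6/(0.6 + 1.3) = 6/19; seller share = |εd|/(εs + |εd|) = 13/19.
So producers capture 13/19 of the subsidy.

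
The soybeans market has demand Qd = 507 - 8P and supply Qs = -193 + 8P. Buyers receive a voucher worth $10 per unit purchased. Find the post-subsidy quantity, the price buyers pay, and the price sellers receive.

Q' = 197; buyers pay $38.75; sellers receive $48.75

Pre-subsidy: 507 - 8P = -193 + 8P gives P* = 43.75, Q* = 157.
With the rebate, buyers effectively pay Pb = Ps − 10, where Ps is the price sellers receive.
Demand in terms of Ps becomes Qd = 507 − 8(Ps − 10) = 587 - 8Ps. Setting this equal to supply: 587 - 8Ps = -193 + 8Ps, so Ps = 48.75.
Buyers pay Pb = 48.75 − 10 = 38.75; Q' = -193 + 8·48.75 = 197.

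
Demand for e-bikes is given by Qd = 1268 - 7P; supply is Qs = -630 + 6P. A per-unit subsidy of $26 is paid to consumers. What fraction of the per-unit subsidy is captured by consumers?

Pre-subsidy: 1268 - 7P = -630 + 6P gives P* = 146, Q* = 246.
With the rebate, buyers effectively pay Pb = Ps − 26, where Ps is the price sellers receive.
Demand in terms of Ps becomes Qd = 1268 − 7(Ps − 26) = 1450 - 7Ps. Setting this equal to supply: 1450 - 7Ps = -630 + 6Ps, so Ps = 160.
Buyers pay Pb = 160 − 26 = 134; Q' = -630 + 6·160 = 330.
Buyers' price falls by P* − Pb = 146 − 134 = 12; sellers' price rises by Ps − P* = 160 − 146 = 14.
So consumers capture 12/26 = 6/13 of each unit of subsidy.

Consumer share = 6/13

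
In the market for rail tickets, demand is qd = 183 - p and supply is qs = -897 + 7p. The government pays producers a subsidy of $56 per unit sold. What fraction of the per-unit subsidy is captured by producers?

Producer share = 0.125

Pre-subsidy: 183 - p = -897 + 7p gives p* = 135, q* = 48.
With the subsidy, sellers receive ps = pb + 56 for each unit, where pb is the price buyers pay.
Supply in terms of pb becomes qs = -897 + 7(pb + 56) = -505 + 7pb. Setting this equal to demand: 183 - pb = -505 + 7pb, so pb = 86.
Sellers receive ps = 86 + 56 = 142; q' = 183 − 1·86 = 97.
Buyers' price falls by p* − pb = 135 − 86 = 49; sellers' price rises by ps − p* = 142 − 135 = 7.
So producers capture 7/56 = 0.125 of each unit of subsidy.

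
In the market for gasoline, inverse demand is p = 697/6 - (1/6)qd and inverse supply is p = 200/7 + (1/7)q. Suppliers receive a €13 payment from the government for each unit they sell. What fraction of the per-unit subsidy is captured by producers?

Producer share = 6/13

Pre-subsidy: 697/6 - (1/6)q = 200/7 + (1/7)q gives q* = 283 and p* = 69.
With the subsidy, sellers receive ps = pb + 13 for each unit, where pb is the price buyers pay.
On the curves, pb = 697/6 - (1/6)q and ps = 200/7 + (1/7)q; the wedge ps − pb = 13 gives 200/7 + (1/7)q − (697/6 - (1/6)q) = 13, so q' = 325.
Then pb = 697/6 − (1/6)·325 = 62 and ps = 200/7 + (1/7)·325 = 75.
Buyers' price falls by p* − pb = 69 − 62 = 7; sellers' price rises by ps − p* = 75 − 69 = 6.
So producers capture 6/13 = 6/13 of each unit of subsidy.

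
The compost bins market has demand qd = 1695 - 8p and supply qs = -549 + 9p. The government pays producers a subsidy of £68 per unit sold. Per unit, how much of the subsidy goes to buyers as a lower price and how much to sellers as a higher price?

Buyers gain £36 per unit; sellers gain £32 per unit

Pre-subsidy: 1695 - 8p = -549 + 9p gives p* = 132, q* = 639.
With the subsidy, sellers receive ps = pb + 68 for each unit, where pb is the price buyers pay.
Supply in terms of pb becomes qs = -549 + 9(pb + 68) = 63 + 9pb. Setting this equal to demand: 1695 - 8pb = 63 + 9pb, so pb = 96.
Sellers receive ps = 96 + 68 = 164; q' = 1695 − 8·96 = 927.
Buyers' price falls by p* − pb = 132 − 96 = 36; sellers' price rises by ps − p* = 164 − 132 = 32.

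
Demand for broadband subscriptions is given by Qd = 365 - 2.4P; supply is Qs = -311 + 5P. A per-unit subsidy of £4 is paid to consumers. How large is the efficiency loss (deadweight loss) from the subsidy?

Deadweight loss = 480/37

Pre-subsidy: 365 - 2.4P = -311 + 5P gives P* = 3380/37, Q* = 5393/37.
With the rebate, buyers effectively pay Pb = Ps − 4, where Ps is the price sellers receive.
Demand in terms of Ps becomes Qd = 365 − 2.4(Ps − 4) = 374.6 - 2.4Ps. Setting this equal to supply: 374.6 - 2.4Ps = -311 + 5Ps, so Ps = 3428/37.
Buyers pay Pb = 3428/37 − 4 = 3280/37; Q' = -311 + 5·(3428/37) = 5633/37.
The subsidy expands output by 5633/37 − 5393/37 = 240/37 past the efficient level; on those units the gap between marginal cost and willingness to pay runs from 0 up to 4.
DWL = ½ × 4 × 240/37 = 480/37.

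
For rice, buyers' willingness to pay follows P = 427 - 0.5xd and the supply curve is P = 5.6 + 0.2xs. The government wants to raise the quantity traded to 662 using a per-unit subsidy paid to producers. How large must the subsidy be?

At x = 662, from the demand curve buyers pay Pb = 427 − 0.5·662 = 96; from the supply curve sellers need Ps = 5.6 + 0.2·662 = 138.
The subsidy must fill the gap: s = Ps − Pb = 138 − 96 = 42.

Required subsidy s = 42 per unit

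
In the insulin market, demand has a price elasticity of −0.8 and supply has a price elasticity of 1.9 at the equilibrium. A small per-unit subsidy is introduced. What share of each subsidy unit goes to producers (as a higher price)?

For a small subsidy around the equilibrium, the benefit split depends on the relative slopes, which at a point are proportional to the elasticities.
Buyer share = εs/(εs + |εd|) = 1.9/(1.9 + 0.8) = 19/27; seller share = |εd|/(εs + |εd|) = 8/27.
So producers capture 8/27 of the subsidy.

Producer share = 8/27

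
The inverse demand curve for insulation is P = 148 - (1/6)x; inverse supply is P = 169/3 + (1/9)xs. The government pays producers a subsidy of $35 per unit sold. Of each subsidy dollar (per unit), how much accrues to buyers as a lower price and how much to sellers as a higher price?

Pre-subsidy: 148 - (1/6)x = 169/3 + (1/9)x gives x* = 330 and P* = 93.
With the subsidy, sellers receive Ps = Pb + 35 for each unit, where Pb is the price buyers pay.
On the curves, Pb = 148 - (1/6)x and Ps = 169/3 + (1/9)x; the wedge Ps − Pb = 35 gives 169/3 + (1/9)x − (148 - (1/6)x) = 35, so x' = 456.
Then Pb = 148 − (1/6)·456 = 72 and Ps = 169/3 + (1/9)·456 = 107.
Buyers' price falls by P* − Pb = 93 − 72 = 21; sellers' price rises by Ps − P* = 107 − 93 = 14.

Buyers gain $21 per unit; sellers gain $14 per unit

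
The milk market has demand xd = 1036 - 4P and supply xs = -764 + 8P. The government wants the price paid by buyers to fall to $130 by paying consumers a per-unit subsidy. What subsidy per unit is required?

At a buyer price of 130, quantity demanded is 1036 − 4·130 = 516.
Sellers supply 516 only when they receive Ps with -764 + 8·Ps = 516, i.e. Ps = 160.
s = Ps − Pb = 160 − 130 = 30.

Required subsidy s = $30 per unit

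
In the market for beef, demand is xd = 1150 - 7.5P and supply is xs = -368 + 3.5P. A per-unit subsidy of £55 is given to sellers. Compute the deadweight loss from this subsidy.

Pre-subsidy: 1150 - 7.5P = -368 + 3.5P gives P* = 138, x* = 115.
With the subsidy, sellers receive Ps = Pb + 55 for each unit, where Pb is the price buyers pay.
Supply in terms of Pb becomes xs = -368 + 3.5(Pb + 55) = -175.5 + 3.5Pb. Setting this equal to demand: 1150 - 7.5Pb = -175.5 + 3.5Pb, so Pb = 120.5.
Sellers receive Ps = 120.5 + 55 = 175.5; x' = 1150 − 7.5·120.5 = 246.25.
The subsidy expands output by 246.25 − 115 = 131.25 past the efficient level; on those units the gap between marginal cost and willingness to pay runs from 0 up to 55.
DWL = ½ × 55 × 131.25 = 3609.375.

Deadweight loss = £3609.375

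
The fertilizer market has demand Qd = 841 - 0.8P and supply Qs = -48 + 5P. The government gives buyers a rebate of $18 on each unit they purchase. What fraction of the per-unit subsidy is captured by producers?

Producer share = 4/29

Pre-subsidy: 841 - 0.8P = -48 + 5P gives P* = 4445/29, Q* = 20833/29.
With the rebate, buyers effectively pay Pb = Ps − 18, where Ps is the price sellers receive.
Demand in terms of Ps becomes Qd = 841 − 0.8(Ps − 18) = 855.4 - 0.8Ps. Setting this equal to supply: 855.4 - 0.8Ps = -48 + 5Ps, so Ps = 4517/29.
Buyers pay Pb = 4517/29 − 18 = 3995/29; Q' = -48 + 5·(4517/29) = 21193/29.
Buyers' price falls by P* − Pb = 4445/29 − 3995/29 = 450/29; sellers' price rises by Ps − P* = 4517/29 − 4445/29 = 72/29.
So producers capture (72/29)/18 = 4/29 of each unit of subsidy.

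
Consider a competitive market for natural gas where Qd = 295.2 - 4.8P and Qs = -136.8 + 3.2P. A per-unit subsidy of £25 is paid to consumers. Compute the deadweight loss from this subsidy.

Pre-subsidy: 295.2 - 4.8P = -136.8 + 3.2P gives P* = 54, Q* = 36.
With the rebate, buyers effectively pay Pb = Ps − 25, where Ps is the price sellers receive.
Demand in terms of Ps becomes Qd = 295.2 − 4.8(Ps − 25) = 415.2 - 4.8Ps. Setting this equal to supply: 415.2 - 4.8Ps = -136.8 + 3.2Ps, so Ps = 69.
Buyers pay Pb = 69 − 25 = 44; Q' = -136.8 + 3.2·69 = 84.
The subsidy expands output by 84 − 36 = 48 past the efficient level; on those units the gap between marginal cost and willingness to pay runs from 0 up to 25.
DWL = ½ × 25 × 48 = 600.

Deadweight loss = £600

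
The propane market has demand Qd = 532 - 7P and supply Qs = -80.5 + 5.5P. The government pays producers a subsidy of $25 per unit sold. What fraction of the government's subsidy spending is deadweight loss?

DWL / government spending = 11/76

Pre-subsidy: 532 - 7P = -80.5 + 5.5P gives P* = 49, Q* = 189.
With the subsidy, sellers receive Ps = Pb + 25 for each unit, where Pb is the price buyers pay.
Supply in terms of Pb becomes Qs = -80.5 + 5.5(Pb + 25) = 57 + 5.5Pb. Setting this equal to demand: 532 - 7Pb = 57 + 5.5Pb, so Pb = 38.
Sellers receive Ps = 38 + 25 = 63; Q' = 532 − 7·38 = 266.
ΔCS = ½(189 + 266)(49 − 38) = 2502.5; ΔPS = ½(189 + 266)(63 − 49) = 3185.
Government spending = 25 × 266 = 6650.
DWL = ½ × 25 × (266 − 189) = 962.5; fraction = 962.5 / 6650 = 11/76.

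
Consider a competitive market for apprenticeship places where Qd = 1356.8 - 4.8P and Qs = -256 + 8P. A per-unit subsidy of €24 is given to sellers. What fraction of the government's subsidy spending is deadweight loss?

DWL / government spending = 9/206

Pre-subsidy: 1356.8 - 4.8P = -256 + 8P gives P* = 126, Q* = 752.
With the subsidy, sellers receive Ps = Pb + 24 for each unit, where Pb is the price buyers pay.
Supply in terms of Pb becomes Qs = -256 + 8(Pb + 24) = -64 + 8Pb. Setting this equal to demand: 1356.8 - 4.8Pb = -64 + 8Pb, so Pb = 111.
Sellers receive Ps = 111 + 24 = 135; Q' = 1356.8 − 4.8·111 = 824.
ΔCS = ½(752 + 824)(126 − 111) = 11820; ΔPS = ½(752 + 824)(135 − 126) = 7092.
Government spending = 24 × 824 = 19776.
DWL = ½ × 24 × (824 − 752) = 864; fraction = 864 / 19776 = 9/206.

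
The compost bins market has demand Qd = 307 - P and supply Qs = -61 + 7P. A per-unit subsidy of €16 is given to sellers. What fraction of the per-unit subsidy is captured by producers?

Pre-subsidy: 307 - P = -61 + 7P gives P* = 46, Q* = 261.
With the subsidy, sellers receive Ps = Pb + 16 for each unit, where Pb is the price buyers pay.
Supply in terms of Pb becomes Qs = -61 + 7(Pb + 16) = 51 + 7Pb. Setting this equal to demand: 307 - Pb = 51 + 7Pb, so Pb = 32.
Sellers receive Ps = 32 + 16 = 48; Q' = 307 − 1·32 = 275.
Buyers' price falls by P* − Pb = 46 − 32 = 14; sellers' price rises by Ps − P* = 48 − 46 = 2.
So producers capture 2/16 = 0.125 of each unit of subsidy.

Producer share = 0.125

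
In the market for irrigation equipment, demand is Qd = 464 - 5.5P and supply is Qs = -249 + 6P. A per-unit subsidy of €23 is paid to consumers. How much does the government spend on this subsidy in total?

Government cost = €4347

Pre-subsidy: 464 - 5.5P = -249 + 6P gives P* = 62, Q* = 123.
With the rebate, buyers effectively pay Pb = Ps − 23, where Ps is the price sellers receive.
Demand in terms of Ps becomes Qd = 464 − 5.5(Ps − 23) = 590.5 - 5.5Ps. Setting this equal to supply: 590.5 - 5.5Ps = -249 + 6Ps, so Ps = 73.
Buyers pay Pb = 73 − 23 = 50; Q' = -249 + 6·73 = 189.
Government outlay = subsidy × quantity = 23 × 189 = 4347.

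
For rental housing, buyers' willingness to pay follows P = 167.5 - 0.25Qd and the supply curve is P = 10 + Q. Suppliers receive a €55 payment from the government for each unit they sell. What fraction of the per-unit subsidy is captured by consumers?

Pre-subsidy: 167.5 - 0.25Q = 10 + Q gives Q* = 126 and P* = 136.
With the subsidy, sellers receive Ps = Pb + 55 for each unit, where Pb is the price buyers pay.
On the curves, Pb = 167.5 - 0.25Q and Ps = 10 + Q; the wedge Ps − Pb = 55 gives 10 + Q − (167.5 - 0.25Q) = 55, so Q' = 170.
Then Pb = 167.5 − 0.25·170 = 125 and Ps = 10 + 1·170 = 180.
Buyers' price falls by P* − Pb = 136 − 125 = 11; sellers' price rises by Ps − P* = 180 − 136 = 44.
So consumers capture 11/55 = 0.2 of each unit of subsidy.

Consumer share = 0.2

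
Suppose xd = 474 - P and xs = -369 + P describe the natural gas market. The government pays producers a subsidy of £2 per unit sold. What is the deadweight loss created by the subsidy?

Pre-subsidy: 474 - P = -369 + P gives P* = 421.5, x* = 52.5.
With the subsidy, sellers receive Ps = Pb + 2 for each unit, where Pb is the price buyers pay.
Supply in terms of Pb becomes xs = -369 + 1(Pb + 2) = -367 + Pb. Setting this equal to demand: 474 - Pb = -367 + Pb, so Pb = 420.5.
Sellers receive Ps = 420.5 + 2 = 422.5; x' = 474 − 1·420.5 = 53.5.
The subsidy expands output by 53.5 − 52.5 = 1 past the efficient level; on those units the gap between marginal cost and willingness to pay runs from 0 up to 2.
DWL = ½ × 2 × 1 = 1.

Deadweight loss = £1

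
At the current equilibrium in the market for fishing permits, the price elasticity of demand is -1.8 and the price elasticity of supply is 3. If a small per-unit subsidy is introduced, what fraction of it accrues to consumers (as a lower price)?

Consumer share = 0.625

For a small subsidy around the equilibrium, the benefit split depends on the relative slopes, which at a point are proportional to the elasticities.
Buyer share = εs/(εs + |εd|) = 3/(3 + 1.8) = 0.625; seller share = |εd|/(εs + |εd|) = 0.375.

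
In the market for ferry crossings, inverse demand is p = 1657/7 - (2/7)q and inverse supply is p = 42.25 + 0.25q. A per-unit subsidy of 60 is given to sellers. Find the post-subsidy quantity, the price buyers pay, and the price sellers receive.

Pre-subsidy: 1657/7 - (2/7)q = 42.25 + 0.25q gives q* = 363 and p* = 133.
With the subsidy, sellers receive ps = pb + 60 for each unit, where pb is the price buyers pay.
On the curves, pb = 1657/7 - (2/7)q and ps = 42.25 + 0.25q; the wedge ps − pb = 60 gives 42.25 + 0.25q − (1657/7 - (2/7)q) = 60, so q' = 475.
Then pb = 1657/7 − (2/7)·475 = 101 and ps = 42.25 + 0.25·475 = 161.

q' = 475; buyers pay 101; sellers receive 161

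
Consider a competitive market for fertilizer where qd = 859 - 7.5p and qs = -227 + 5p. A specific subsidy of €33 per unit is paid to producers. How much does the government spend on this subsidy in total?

Pre-subsidy: 859 - 7.5p = -227 + 5p gives p* = 86.88, q* = 207.4.
With the subsidy, sellers receive ps = pb + 33 for each unit, where pb is the price buyers pay.
Supply in terms of pb becomes qs = -227 + 5(pb + 33) = -62 + 5pb. Setting this equal to demand: 859 - 7.5pb = -62 + 5pb, so pb = 73.68.
Sellers receive ps = 73.68 + 33 = 106.68; q' = 859 − 7.5·73.68 = 306.4.
Government outlay = subsidy × quantity = 33 × 306.4 = 10111.2.

Government cost = €10111.2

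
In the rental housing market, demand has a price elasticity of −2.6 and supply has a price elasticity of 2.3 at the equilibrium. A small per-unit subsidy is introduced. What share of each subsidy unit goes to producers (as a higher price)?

Producer share = 26/49

For a small subsidy around the equilibrium, the benefit split depends on the relative slopes, which at a point are proportional to the elasticities.
Buyer share = εs/(εs + |εd|) = 2.3/(2.3 + 2.6) = 23/49; seller share = |εd|/(εs + |εd|) = 26/49.
So producers capture 26/49 of the subsidy.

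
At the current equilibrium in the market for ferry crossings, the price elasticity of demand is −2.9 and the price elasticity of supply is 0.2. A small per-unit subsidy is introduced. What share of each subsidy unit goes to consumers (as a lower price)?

For a small subsidy around the equilibrium, the benefit split depends on the relative slopes, which at a point are proportional to the elasticities.
Buyer share = εs/(εs + |εd|) = 0.2/(0.2 + 2.9) = 2/31; seller share = |εd|/(εs + |εd|) = 29/31.

Consumer share = 2/31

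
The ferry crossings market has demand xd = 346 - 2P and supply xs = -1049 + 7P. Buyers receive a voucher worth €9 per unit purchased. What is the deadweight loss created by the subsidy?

Deadweight loss = €63

Pre-subsidy: 346 - 2P = -1049 + 7P gives P* = 155, x* = 36.
With the rebate, buyers effectively pay Pb = Ps − 9, where Ps is the price sellers receive.
Demand in terms of Ps becomes xd = 346 − 2(Ps − 9) = 364 - 2Ps. Setting this equal to supply: 364 - 2Ps = -1049 + 7Ps, so Ps = 157.
Buyers pay Pb = 157 − 9 = 148; x' = -1049 + 7·157 = 50.
The subsidy expands output by 50 − 36 = 14 past the efficient level; on those units the gap between marginal cost and willingness to pay runs from 0 up to 9.
DWL = ½ × 9 × 14 = 63.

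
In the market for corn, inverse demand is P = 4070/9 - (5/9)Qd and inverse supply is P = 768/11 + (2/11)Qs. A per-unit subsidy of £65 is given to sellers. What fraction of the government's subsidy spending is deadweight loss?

Pre-subsidy: 4070/9 - (5/9)Q = 768/11 + (2/11)Q gives Q* = 37858/73 and P* = 11980/73.
With the subsidy, sellers receive Ps = Pb + 65 for each unit, where Pb is the price buyers pay.
On the curves, Pb = 4070/9 - (5/9)Q and Ps = 768/11 + (2/11)Q; the wedge Ps − Pb = 65 gives 768/11 + (2/11)Q − (4070/9 - (5/9)Q) = 65, so Q' = 44293/73.
Then Pb = 4070/9 − (5/9)·(44293/73) = 8405/73 and Ps = 768/11 + (2/11)·(44293/73) = 13150/73.
ΔCS = ½(37858/73 + 44293/73)(11980/73 − 8405/73) = 293689825/10658; ΔPS = ½(37858/73 + 44293/73)(13150/73 − 11980/73) = 48058335/5329.
Government spending = 65 × 44293/73 = 2879045/73.
DWL = ½ × 65 × (44293/73 − 37858/73) = 418275/146; fraction = (418275/146) / (2879045/73) = 6435/88586.

DWL / government spending = 6435/88586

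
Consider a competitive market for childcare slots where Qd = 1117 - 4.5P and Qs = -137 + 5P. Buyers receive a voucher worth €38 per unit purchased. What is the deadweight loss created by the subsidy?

Pre-subsidy: 1117 - 4.5P = -137 + 5P gives P* = 132, Q* = 523.
With the rebate, buyers effectively pay Pb = Ps − 38, where Ps is the price sellers receive.
Demand in terms of Ps becomes Qd = 1117 − 4.5(Ps − 38) = 1288 - 4.5Ps. Setting this equal to supply: 1288 - 4.5Ps = -137 + 5Ps, so Ps = 150.
Buyers pay Pb = 150 − 38 = 112; Q' = -137 + 5·150 = 613.
The subsidy expands output by 613 − 523 = 90 past the efficient level; on those units the gap between marginal cost and willingness to pay runs from 0 up to 38.
DWL = ½ × 38 × 90 = 1710.

Deadweight loss = €1710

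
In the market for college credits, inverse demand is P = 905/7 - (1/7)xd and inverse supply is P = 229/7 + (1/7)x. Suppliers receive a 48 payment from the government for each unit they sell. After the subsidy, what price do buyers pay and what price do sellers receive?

Buyers pay 57; sellers receive 105

Pre-subsidy: 905/7 - (1/7)x = 229/7 + (1/7)x gives x* = 338 and P* = 81.
With the subsidy, sellers receive Ps = Pb + 48 for each unit, where Pb is the price buyers pay.
On the curves, Pb = 905/7 - (1/7)x and Ps = 229/7 + (1/7)x; the wedge Ps − Pb = 48 gives 229/7 + (1/7)x − (905/7 - (1/7)x) = 48, so x' = 506.
Then Pb = 905/7 − (1/7)·506 = 57 and Ps = 229/7 + (1/7)·506 = 105.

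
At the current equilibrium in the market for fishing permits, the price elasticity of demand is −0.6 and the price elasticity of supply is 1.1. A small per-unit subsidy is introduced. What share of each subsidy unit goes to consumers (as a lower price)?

Consumer share = 11/17

For a small subsidy around the equilibrium, the benefit split depends on the relative slopes, which at a point are proportional to the elasticities.
Buyer share = εs/(εs + |εd|) = 1.1/(1.1 + 0.6) = 11/17; seller share = |εd|/(εs + |εd|) = 6/17.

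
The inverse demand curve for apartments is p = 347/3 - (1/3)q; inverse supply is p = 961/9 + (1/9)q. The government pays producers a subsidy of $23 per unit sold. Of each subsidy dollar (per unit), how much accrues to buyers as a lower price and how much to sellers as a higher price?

Pre-subsidy: 347/3 - (1/3)q = 961/9 + (1/9)q gives q* = 20 and p* = 109.
With the subsidy, sellers receive ps = pb + 23 for each unit, where pb is the price buyers pay.
On the curves, pb = 347/3 - (1/3)q and ps = 961/9 + (1/9)q; the wedge ps − pb = 23 gives 961/9 + (1/9)q − (347/3 - (1/3)q) = 23, so q' = 71.75.
Then pb = 347/3 − (1/3)·71.75 = 91.75 and ps = 961/9 + (1/9)·71.75 = 114.75.
Buyers' price falls by p* − pb = 109 − 91.75 = 17.25; sellers' price rises by ps − p* = 114.75 − 109 = 5.75.

Buyers gain $17.25 per unit; sellers gain $5.75 per unit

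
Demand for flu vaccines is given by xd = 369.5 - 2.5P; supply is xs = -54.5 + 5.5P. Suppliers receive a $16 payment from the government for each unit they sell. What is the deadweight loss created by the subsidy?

Pre-subsidy: 369.5 - 2.5P = -54.5 + 5.5P gives P* = 53, x* = 237.
With the subsidy, sellers receive Ps = Pb + 16 for each unit, where Pb is the price buyers pay.
Supply in terms of Pb becomes xs = -54.5 + 5.5(Pb + 16) = 33.5 + 5.5Pb. Setting this equal to demand: 369.5 - 2.5Pb = 33.5 + 5.5Pb, so Pb = 42.
Sellers receive Ps = 42 + 16 = 58; x' = 369.5 − 2.5·42 = 264.5.
The subsidy expands output by 264.5 − 237 = 27.5 past the efficient level; on those units the gap between marginal cost and willingness to pay runs from 0 up to 16.
DWL = ½ × 16 × 27.5 = 220.

Deadweight loss = $220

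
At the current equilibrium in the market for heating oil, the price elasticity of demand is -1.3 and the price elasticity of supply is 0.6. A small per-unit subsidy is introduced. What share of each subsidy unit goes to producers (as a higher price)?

Producer share = 13/19

For a small subsidy around the equilibrium, the benefit split depends on the relative slopes, which at a point are proportional to the elasticities.
Buyer share = εs/(εs + |εd|) = 0.6/(0.6 + 1.3) = 6/19; seller share = |εd|/(εs + |εd|) = 13/19.
So producers capture 13/19 of the subsidy.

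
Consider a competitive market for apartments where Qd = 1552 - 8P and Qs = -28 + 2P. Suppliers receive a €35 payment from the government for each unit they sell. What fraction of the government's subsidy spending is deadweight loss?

DWL / government spending = 7/86

Pre-subsidy: 1552 - 8P = -28 + 2P gives P* = 158, Q* = 288.
With the subsidy, sellers receive Ps = Pb + 35 for each unit, where Pb is the price buyers pay.
Supply in terms of Pb becomes Qs = -28 + 2(Pb + 35) = 42 + 2Pb. Setting this equal to demand: 1552 - 8Pb = 42 + 2Pb, so Pb = 151.
Sellers receive Ps = 151 + 35 = 186; Q' = 1552 − 8·151 = 344.
ΔCS = ½(288 + 344)(158 − 151) = 2212; ΔPS = ½(288 + 344)(186 − 158) = 8848.
Government spending = 35 × 344 = 12040.
DWL = ½ × 35 × (344 − 288) = 980; fraction = 980 / 12040 = 7/86.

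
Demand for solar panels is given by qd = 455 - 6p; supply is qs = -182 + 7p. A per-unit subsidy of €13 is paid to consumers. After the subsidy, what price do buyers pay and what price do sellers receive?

Pre-subsidy: 455 - 6p = -182 + 7p gives p* = 49, q* = 161.
With the rebate, buyers effectively pay pb = ps − 13, where ps is the price sellers receive.
Demand in terms of ps becomes qd = 455 − 6(ps − 13) = 533 - 6ps. Setting this equal to supply: 533 - 6ps = -182 + 7ps, so ps = 55.
Buyers pay pb = 55 − 13 = 42; q' = -182 + 7·55 = 203.

Buyers pay €42; sellers receive €55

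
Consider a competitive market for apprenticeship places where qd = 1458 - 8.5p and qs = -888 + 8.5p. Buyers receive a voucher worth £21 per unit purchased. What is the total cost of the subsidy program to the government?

Government cost = £7859.25

Pre-subsidy: 1458 - 8.5p = -888 + 8.5p gives p* = 138, q* = 285.
With the rebate, buyers effectively pay pb = ps − 21, where ps is the price sellers receive.
Demand in terms of ps becomes qd = 1458 − 8.5(ps − 21) = 1636.5 - 8.5ps. Setting this equal to supply: 1636.5 - 8.5ps = -888 + 8.5ps, so ps = 148.5.
Buyers pay pb = 148.5 − 21 = 127.5; q' = -888 + 8.5·148.5 = 374.25.
Government outlay = subsidy × quantity = 21 × 374.25 = 7859.25.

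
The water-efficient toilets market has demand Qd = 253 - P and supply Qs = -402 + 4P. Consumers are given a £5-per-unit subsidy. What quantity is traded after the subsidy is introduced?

Q' = 126

Pre-subsidy: 253 - P = -402 + 4P gives P* = 131, Q* = 122.
With the rebate, buyers effectively pay Pb = Ps − 5, where Ps is the price sellers receive.
Demand in terms of Ps becomes Qd = 253 − 1(Ps − 5) = 258 - Ps. Setting this equal to supply: 258 - Ps = -402 + 4Ps, so Ps = 132.
Buyers pay Pb = 132 − 5 = 127; Q' = -402 + 4·132 = 126.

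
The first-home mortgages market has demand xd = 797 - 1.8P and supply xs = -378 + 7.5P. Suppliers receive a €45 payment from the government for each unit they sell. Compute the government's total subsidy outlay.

Government cost = 885690/31

Pre-subsidy: 797 - 1.8P = -378 + 7.5P gives P* = 11750/93, x* = 17657/31.
With the subsidy, sellers receive Ps = Pb + 45 for each unit, where Pb is the price buyers pay.
Supply in terms of Pb becomes xs = -378 + 7.5(Pb + 45) = -40.5 + 7.5Pb. Setting this equal to demand: 797 - 1.8Pb = -40.5 + 7.5Pb, so Pb = 8375/93.
Sellers receive Ps = 8375/93 + 45 = 12560/93; x' = 797 − 1.8·(8375/93) = 19682/31.
Government outlay = subsidy × quantity = 45 × 19682/31 = 885690/31.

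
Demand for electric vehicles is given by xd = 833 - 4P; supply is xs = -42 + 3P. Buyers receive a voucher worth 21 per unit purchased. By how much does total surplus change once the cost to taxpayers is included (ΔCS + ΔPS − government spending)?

Net change in total surplus = -378

Pre-subsidy: 833 - 4P = -42 + 3P gives P* = 125, x* = 333.
With the rebate, buyers effectively pay Pb = Ps − 21, where Ps is the price sellers receive.
Demand in terms of Ps becomes xd = 833 − 4(Ps − 21) = 917 - 4Ps. Setting this equal to supply: 917 - 4Ps = -42 + 3Ps, so Ps = 137.
Buyers pay Pb = 137 − 21 = 116; x' = -42 + 3·137 = 369.
ΔCS = ½(333 + 369)(125 − 116) = 3159; ΔPS = ½(333 + 369)(137 − 125) = 4212.
Government spending = 21 × 369 = 7749.
Net change = 3159 + 4212 − 7749 = -378. The loss equals the DWL triangle ½·21·36.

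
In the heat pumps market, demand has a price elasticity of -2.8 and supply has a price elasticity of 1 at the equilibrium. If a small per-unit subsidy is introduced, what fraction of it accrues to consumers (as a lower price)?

Consumer share = 5/19

For a small subsidy around the equilibrium, the benefit split depends on the relative slopes, which at a point are proportional to the elasticities.
Buyer share = εs/(εs + |εd|) = 1/(1 + 2.8) = 5/19; seller share = |εd|/(εs + |εd|) = 14/19.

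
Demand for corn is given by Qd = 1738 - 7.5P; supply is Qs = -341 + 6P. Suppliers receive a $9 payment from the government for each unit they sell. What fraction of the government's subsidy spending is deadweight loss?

DWL / government spending = 15/613

Pre-subsidy: 1738 - 7.5P = -341 + 6P gives P* = 154, Q* = 583.
With the subsidy, sellers receive Ps = Pb + 9 for each unit, where Pb is the price buyers pay.
Supply in terms of Pb becomes Qs = -341 + 6(Pb + 9) = -287 + 6Pb. Setting this equal to demand: 1738 - 7.5Pb = -287 + 6Pb, so Pb = 150.
Sellers receive Ps = 150 + 9 = 159; Q' = 1738 − 7.5·150 = 613.
ΔCS = ½(583 + 613)(154 − 150) = 2392; ΔPS = ½(583 + 613)(159 − 154) = 2990.
Government spending = 9 × 613 = 5517.
DWL = ½ × 9 × (613 − 583) = 135; fraction = 135 / 5517 = 15/613.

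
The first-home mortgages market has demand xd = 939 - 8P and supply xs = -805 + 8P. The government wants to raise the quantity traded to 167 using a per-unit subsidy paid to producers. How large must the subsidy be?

Required subsidy s = 25 per unit

At x = 167, invert demand for the buyer price: Pb = (939 − 167)/8 = 96.5; invert supply for the seller price: Ps = (167 − (-805))/8 = 121.5.
The subsidy must fill the gap: s = Ps − Pb = 121.5 − 96.5 = 25.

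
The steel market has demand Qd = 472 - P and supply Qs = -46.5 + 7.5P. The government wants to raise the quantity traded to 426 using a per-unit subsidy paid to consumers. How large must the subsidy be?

At Q = 426, invert demand for the buyer price: Pb = (472 − 426)/1 = 46; invert supply for the seller price: Ps = (426 − (-46.5))/7.5 = 63.
The subsidy must fill the gap: s = Ps − Pb = 63 − 46 = 17.

Required subsidy s = 17 per unit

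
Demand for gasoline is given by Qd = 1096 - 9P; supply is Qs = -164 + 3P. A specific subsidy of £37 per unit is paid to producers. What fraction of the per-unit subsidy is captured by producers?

Producer share = 0.75

Pre-subsidy: 1096 - 9P = -164 + 3P gives P* = 105, Q* = 151.
With the subsidy, sellers receive Ps = Pb + 37 for each unit, where Pb is the price buyers pay.
Supply in terms of Pb becomes Qs = -164 + 3(Pb + 37) = -53 + 3Pb. Setting this equal to demand: 1096 - 9Pb = -53 + 3Pb, so Pb = 95.75.
Sellers receive Ps = 95.75 + 37 = 132.75; Q' = 1096 − 9·95.75 = 234.25.
Buyers' price falls by P* − Pb = 105 − 95.75 = 9.25; sellers' price rises by Ps − P* = 132.75 − 105 = 27.75.
So producers capture 27.75/37 = 0.75 of each unit of subsidy.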